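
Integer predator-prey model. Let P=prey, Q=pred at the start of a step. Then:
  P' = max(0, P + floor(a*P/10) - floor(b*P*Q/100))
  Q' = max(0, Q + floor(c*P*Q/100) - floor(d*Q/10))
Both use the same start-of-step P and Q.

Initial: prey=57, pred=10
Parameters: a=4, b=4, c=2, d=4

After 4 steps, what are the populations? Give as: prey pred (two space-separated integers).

Answer: 0 32

Derivation:
Step 1: prey: 57+22-22=57; pred: 10+11-4=17
Step 2: prey: 57+22-38=41; pred: 17+19-6=30
Step 3: prey: 41+16-49=8; pred: 30+24-12=42
Step 4: prey: 8+3-13=0; pred: 42+6-16=32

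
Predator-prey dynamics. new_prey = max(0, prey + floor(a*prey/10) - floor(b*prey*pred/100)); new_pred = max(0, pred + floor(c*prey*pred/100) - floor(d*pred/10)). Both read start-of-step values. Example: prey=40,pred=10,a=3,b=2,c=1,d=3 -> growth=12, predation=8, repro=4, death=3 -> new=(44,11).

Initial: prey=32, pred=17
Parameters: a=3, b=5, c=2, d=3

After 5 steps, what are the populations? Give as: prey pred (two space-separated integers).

Step 1: prey: 32+9-27=14; pred: 17+10-5=22
Step 2: prey: 14+4-15=3; pred: 22+6-6=22
Step 3: prey: 3+0-3=0; pred: 22+1-6=17
Step 4: prey: 0+0-0=0; pred: 17+0-5=12
Step 5: prey: 0+0-0=0; pred: 12+0-3=9

Answer: 0 9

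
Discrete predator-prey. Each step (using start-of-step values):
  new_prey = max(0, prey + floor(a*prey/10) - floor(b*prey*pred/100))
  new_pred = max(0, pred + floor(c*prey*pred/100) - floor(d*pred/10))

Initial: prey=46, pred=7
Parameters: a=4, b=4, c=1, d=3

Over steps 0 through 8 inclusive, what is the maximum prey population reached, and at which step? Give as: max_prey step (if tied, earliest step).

Answer: 56 2

Derivation:
Step 1: prey: 46+18-12=52; pred: 7+3-2=8
Step 2: prey: 52+20-16=56; pred: 8+4-2=10
Step 3: prey: 56+22-22=56; pred: 10+5-3=12
Step 4: prey: 56+22-26=52; pred: 12+6-3=15
Step 5: prey: 52+20-31=41; pred: 15+7-4=18
Step 6: prey: 41+16-29=28; pred: 18+7-5=20
Step 7: prey: 28+11-22=17; pred: 20+5-6=19
Step 8: prey: 17+6-12=11; pred: 19+3-5=17
Max prey = 56 at step 2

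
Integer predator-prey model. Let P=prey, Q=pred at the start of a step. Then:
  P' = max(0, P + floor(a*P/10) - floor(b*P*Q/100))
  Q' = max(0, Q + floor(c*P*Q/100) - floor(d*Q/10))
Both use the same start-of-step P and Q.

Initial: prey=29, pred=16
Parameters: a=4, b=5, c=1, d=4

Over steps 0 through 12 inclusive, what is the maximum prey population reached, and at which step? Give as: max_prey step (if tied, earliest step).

Answer: 74 12

Derivation:
Step 1: prey: 29+11-23=17; pred: 16+4-6=14
Step 2: prey: 17+6-11=12; pred: 14+2-5=11
Step 3: prey: 12+4-6=10; pred: 11+1-4=8
Step 4: prey: 10+4-4=10; pred: 8+0-3=5
Step 5: prey: 10+4-2=12; pred: 5+0-2=3
Step 6: prey: 12+4-1=15; pred: 3+0-1=2
Step 7: prey: 15+6-1=20; pred: 2+0-0=2
Step 8: prey: 20+8-2=26; pred: 2+0-0=2
Step 9: prey: 26+10-2=34; pred: 2+0-0=2
Step 10: prey: 34+13-3=44; pred: 2+0-0=2
Step 11: prey: 44+17-4=57; pred: 2+0-0=2
Step 12: prey: 57+22-5=74; pred: 2+1-0=3
Max prey = 74 at step 12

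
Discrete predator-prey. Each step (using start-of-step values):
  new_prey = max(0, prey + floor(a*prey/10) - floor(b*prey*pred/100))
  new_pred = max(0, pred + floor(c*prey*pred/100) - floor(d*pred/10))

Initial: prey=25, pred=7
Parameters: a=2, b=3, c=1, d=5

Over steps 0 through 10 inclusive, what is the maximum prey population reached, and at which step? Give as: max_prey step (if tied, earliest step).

Answer: 80 10

Derivation:
Step 1: prey: 25+5-5=25; pred: 7+1-3=5
Step 2: prey: 25+5-3=27; pred: 5+1-2=4
Step 3: prey: 27+5-3=29; pred: 4+1-2=3
Step 4: prey: 29+5-2=32; pred: 3+0-1=2
Step 5: prey: 32+6-1=37; pred: 2+0-1=1
Step 6: prey: 37+7-1=43; pred: 1+0-0=1
Step 7: prey: 43+8-1=50; pred: 1+0-0=1
Step 8: prey: 50+10-1=59; pred: 1+0-0=1
Step 9: prey: 59+11-1=69; pred: 1+0-0=1
Step 10: prey: 69+13-2=80; pred: 1+0-0=1
Max prey = 80 at step 10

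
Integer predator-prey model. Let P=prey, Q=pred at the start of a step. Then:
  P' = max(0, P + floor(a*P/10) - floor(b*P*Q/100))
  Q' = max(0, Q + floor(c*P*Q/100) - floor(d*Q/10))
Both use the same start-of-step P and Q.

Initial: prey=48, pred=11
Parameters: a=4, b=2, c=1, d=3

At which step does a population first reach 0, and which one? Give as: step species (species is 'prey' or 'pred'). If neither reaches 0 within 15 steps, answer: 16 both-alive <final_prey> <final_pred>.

Step 1: prey: 48+19-10=57; pred: 11+5-3=13
Step 2: prey: 57+22-14=65; pred: 13+7-3=17
Step 3: prey: 65+26-22=69; pred: 17+11-5=23
Step 4: prey: 69+27-31=65; pred: 23+15-6=32
Step 5: prey: 65+26-41=50; pred: 32+20-9=43
Step 6: prey: 50+20-43=27; pred: 43+21-12=52
Step 7: prey: 27+10-28=9; pred: 52+14-15=51
Step 8: prey: 9+3-9=3; pred: 51+4-15=40
Step 9: prey: 3+1-2=2; pred: 40+1-12=29
Step 10: prey: 2+0-1=1; pred: 29+0-8=21
Step 11: prey: 1+0-0=1; pred: 21+0-6=15
Step 12: prey: 1+0-0=1; pred: 15+0-4=11
Step 13: prey: 1+0-0=1; pred: 11+0-3=8
Step 14: prey: 1+0-0=1; pred: 8+0-2=6
Step 15: prey: 1+0-0=1; pred: 6+0-1=5
No extinction within 15 steps

Answer: 16 both-alive 1 5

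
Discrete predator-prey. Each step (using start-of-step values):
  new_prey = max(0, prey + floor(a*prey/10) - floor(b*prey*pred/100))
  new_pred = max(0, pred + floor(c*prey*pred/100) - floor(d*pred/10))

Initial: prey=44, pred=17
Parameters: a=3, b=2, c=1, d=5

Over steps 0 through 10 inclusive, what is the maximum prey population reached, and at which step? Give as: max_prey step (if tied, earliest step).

Step 1: prey: 44+13-14=43; pred: 17+7-8=16
Step 2: prey: 43+12-13=42; pred: 16+6-8=14
Step 3: prey: 42+12-11=43; pred: 14+5-7=12
Step 4: prey: 43+12-10=45; pred: 12+5-6=11
Step 5: prey: 45+13-9=49; pred: 11+4-5=10
Step 6: prey: 49+14-9=54; pred: 10+4-5=9
Step 7: prey: 54+16-9=61; pred: 9+4-4=9
Step 8: prey: 61+18-10=69; pred: 9+5-4=10
Step 9: prey: 69+20-13=76; pred: 10+6-5=11
Step 10: prey: 76+22-16=82; pred: 11+8-5=14
Max prey = 82 at step 10

Answer: 82 10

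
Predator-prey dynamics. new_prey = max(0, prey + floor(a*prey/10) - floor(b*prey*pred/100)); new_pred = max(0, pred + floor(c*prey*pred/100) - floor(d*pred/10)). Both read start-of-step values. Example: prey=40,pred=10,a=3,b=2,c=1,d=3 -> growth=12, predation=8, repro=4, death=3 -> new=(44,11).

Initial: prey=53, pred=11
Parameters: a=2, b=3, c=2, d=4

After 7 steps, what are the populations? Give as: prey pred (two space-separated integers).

Step 1: prey: 53+10-17=46; pred: 11+11-4=18
Step 2: prey: 46+9-24=31; pred: 18+16-7=27
Step 3: prey: 31+6-25=12; pred: 27+16-10=33
Step 4: prey: 12+2-11=3; pred: 33+7-13=27
Step 5: prey: 3+0-2=1; pred: 27+1-10=18
Step 6: prey: 1+0-0=1; pred: 18+0-7=11
Step 7: prey: 1+0-0=1; pred: 11+0-4=7

Answer: 1 7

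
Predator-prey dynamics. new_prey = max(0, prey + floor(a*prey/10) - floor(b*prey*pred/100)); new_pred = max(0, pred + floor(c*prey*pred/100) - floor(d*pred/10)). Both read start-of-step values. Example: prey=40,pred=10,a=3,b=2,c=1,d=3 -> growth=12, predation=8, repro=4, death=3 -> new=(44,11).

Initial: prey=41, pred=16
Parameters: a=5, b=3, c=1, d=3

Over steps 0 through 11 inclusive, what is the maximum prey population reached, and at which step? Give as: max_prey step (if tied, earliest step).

Step 1: prey: 41+20-19=42; pred: 16+6-4=18
Step 2: prey: 42+21-22=41; pred: 18+7-5=20
Step 3: prey: 41+20-24=37; pred: 20+8-6=22
Step 4: prey: 37+18-24=31; pred: 22+8-6=24
Step 5: prey: 31+15-22=24; pred: 24+7-7=24
Step 6: prey: 24+12-17=19; pred: 24+5-7=22
Step 7: prey: 19+9-12=16; pred: 22+4-6=20
Step 8: prey: 16+8-9=15; pred: 20+3-6=17
Step 9: prey: 15+7-7=15; pred: 17+2-5=14
Step 10: prey: 15+7-6=16; pred: 14+2-4=12
Step 11: prey: 16+8-5=19; pred: 12+1-3=10
Max prey = 42 at step 1

Answer: 42 1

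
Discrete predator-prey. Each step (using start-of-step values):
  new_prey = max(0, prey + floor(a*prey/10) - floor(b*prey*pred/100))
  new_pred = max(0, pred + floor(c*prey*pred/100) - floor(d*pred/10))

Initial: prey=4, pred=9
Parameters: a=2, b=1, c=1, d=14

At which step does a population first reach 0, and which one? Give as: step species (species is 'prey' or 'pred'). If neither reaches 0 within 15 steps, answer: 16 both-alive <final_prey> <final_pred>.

Step 1: prey: 4+0-0=4; pred: 9+0-12=0
First extinction: pred at step 1

Answer: 1 pred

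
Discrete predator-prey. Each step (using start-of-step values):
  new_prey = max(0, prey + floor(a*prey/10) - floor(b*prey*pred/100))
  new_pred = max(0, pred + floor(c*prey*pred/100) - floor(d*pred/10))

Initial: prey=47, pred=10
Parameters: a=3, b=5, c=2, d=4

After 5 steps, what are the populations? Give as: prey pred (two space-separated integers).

Answer: 1 9

Derivation:
Step 1: prey: 47+14-23=38; pred: 10+9-4=15
Step 2: prey: 38+11-28=21; pred: 15+11-6=20
Step 3: prey: 21+6-21=6; pred: 20+8-8=20
Step 4: prey: 6+1-6=1; pred: 20+2-8=14
Step 5: prey: 1+0-0=1; pred: 14+0-5=9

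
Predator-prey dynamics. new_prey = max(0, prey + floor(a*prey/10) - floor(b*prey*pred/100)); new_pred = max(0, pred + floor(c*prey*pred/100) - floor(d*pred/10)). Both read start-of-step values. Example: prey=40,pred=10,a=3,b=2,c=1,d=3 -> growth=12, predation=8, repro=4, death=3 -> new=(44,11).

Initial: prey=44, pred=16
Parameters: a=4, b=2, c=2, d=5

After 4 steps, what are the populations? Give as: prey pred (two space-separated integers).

Step 1: prey: 44+17-14=47; pred: 16+14-8=22
Step 2: prey: 47+18-20=45; pred: 22+20-11=31
Step 3: prey: 45+18-27=36; pred: 31+27-15=43
Step 4: prey: 36+14-30=20; pred: 43+30-21=52

Answer: 20 52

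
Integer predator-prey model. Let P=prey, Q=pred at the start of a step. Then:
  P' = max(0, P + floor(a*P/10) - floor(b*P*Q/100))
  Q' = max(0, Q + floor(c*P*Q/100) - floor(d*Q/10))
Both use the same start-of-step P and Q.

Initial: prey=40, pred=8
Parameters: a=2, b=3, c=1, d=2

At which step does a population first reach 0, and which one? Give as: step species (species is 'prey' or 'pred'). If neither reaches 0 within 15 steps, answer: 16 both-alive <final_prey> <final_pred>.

Step 1: prey: 40+8-9=39; pred: 8+3-1=10
Step 2: prey: 39+7-11=35; pred: 10+3-2=11
Step 3: prey: 35+7-11=31; pred: 11+3-2=12
Step 4: prey: 31+6-11=26; pred: 12+3-2=13
Step 5: prey: 26+5-10=21; pred: 13+3-2=14
Step 6: prey: 21+4-8=17; pred: 14+2-2=14
Step 7: prey: 17+3-7=13; pred: 14+2-2=14
Step 8: prey: 13+2-5=10; pred: 14+1-2=13
Step 9: prey: 10+2-3=9; pred: 13+1-2=12
Step 10: prey: 9+1-3=7; pred: 12+1-2=11
Step 11: prey: 7+1-2=6; pred: 11+0-2=9
Step 12: prey: 6+1-1=6; pred: 9+0-1=8
Step 13: prey: 6+1-1=6; pred: 8+0-1=7
Step 14: prey: 6+1-1=6; pred: 7+0-1=6
Step 15: prey: 6+1-1=6; pred: 6+0-1=5
No extinction within 15 steps

Answer: 16 both-alive 6 5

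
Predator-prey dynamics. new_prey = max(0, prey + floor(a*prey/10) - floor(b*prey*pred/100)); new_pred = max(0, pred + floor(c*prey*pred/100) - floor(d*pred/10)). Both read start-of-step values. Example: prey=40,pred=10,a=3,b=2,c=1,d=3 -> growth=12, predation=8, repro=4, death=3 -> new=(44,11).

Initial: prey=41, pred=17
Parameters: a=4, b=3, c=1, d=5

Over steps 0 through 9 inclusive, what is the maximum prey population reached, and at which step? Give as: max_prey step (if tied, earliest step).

Answer: 85 9

Derivation:
Step 1: prey: 41+16-20=37; pred: 17+6-8=15
Step 2: prey: 37+14-16=35; pred: 15+5-7=13
Step 3: prey: 35+14-13=36; pred: 13+4-6=11
Step 4: prey: 36+14-11=39; pred: 11+3-5=9
Step 5: prey: 39+15-10=44; pred: 9+3-4=8
Step 6: prey: 44+17-10=51; pred: 8+3-4=7
Step 7: prey: 51+20-10=61; pred: 7+3-3=7
Step 8: prey: 61+24-12=73; pred: 7+4-3=8
Step 9: prey: 73+29-17=85; pred: 8+5-4=9
Max prey = 85 at step 9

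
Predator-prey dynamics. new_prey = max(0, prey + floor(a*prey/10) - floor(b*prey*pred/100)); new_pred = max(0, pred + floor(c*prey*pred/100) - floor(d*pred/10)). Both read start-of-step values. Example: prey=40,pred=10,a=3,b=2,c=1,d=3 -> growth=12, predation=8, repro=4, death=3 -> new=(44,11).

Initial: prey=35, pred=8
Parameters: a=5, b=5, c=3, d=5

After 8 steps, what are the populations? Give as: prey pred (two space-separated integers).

Answer: 0 2

Derivation:
Step 1: prey: 35+17-14=38; pred: 8+8-4=12
Step 2: prey: 38+19-22=35; pred: 12+13-6=19
Step 3: prey: 35+17-33=19; pred: 19+19-9=29
Step 4: prey: 19+9-27=1; pred: 29+16-14=31
Step 5: prey: 1+0-1=0; pred: 31+0-15=16
Step 6: prey: 0+0-0=0; pred: 16+0-8=8
Step 7: prey: 0+0-0=0; pred: 8+0-4=4
Step 8: prey: 0+0-0=0; pred: 4+0-2=2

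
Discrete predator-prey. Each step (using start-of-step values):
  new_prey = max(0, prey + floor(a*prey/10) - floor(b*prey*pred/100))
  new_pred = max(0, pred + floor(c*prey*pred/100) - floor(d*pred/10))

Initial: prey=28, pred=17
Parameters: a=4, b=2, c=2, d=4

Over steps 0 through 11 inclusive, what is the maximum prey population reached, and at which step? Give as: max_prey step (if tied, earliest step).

Answer: 30 1

Derivation:
Step 1: prey: 28+11-9=30; pred: 17+9-6=20
Step 2: prey: 30+12-12=30; pred: 20+12-8=24
Step 3: prey: 30+12-14=28; pred: 24+14-9=29
Step 4: prey: 28+11-16=23; pred: 29+16-11=34
Step 5: prey: 23+9-15=17; pred: 34+15-13=36
Step 6: prey: 17+6-12=11; pred: 36+12-14=34
Step 7: prey: 11+4-7=8; pred: 34+7-13=28
Step 8: prey: 8+3-4=7; pred: 28+4-11=21
Step 9: prey: 7+2-2=7; pred: 21+2-8=15
Step 10: prey: 7+2-2=7; pred: 15+2-6=11
Step 11: prey: 7+2-1=8; pred: 11+1-4=8
Max prey = 30 at step 1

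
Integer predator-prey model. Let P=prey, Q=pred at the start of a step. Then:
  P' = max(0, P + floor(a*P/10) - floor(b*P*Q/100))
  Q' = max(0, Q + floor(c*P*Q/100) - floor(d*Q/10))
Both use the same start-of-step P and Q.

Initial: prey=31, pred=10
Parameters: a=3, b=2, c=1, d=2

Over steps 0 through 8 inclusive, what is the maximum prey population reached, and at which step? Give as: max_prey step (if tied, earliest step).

Step 1: prey: 31+9-6=34; pred: 10+3-2=11
Step 2: prey: 34+10-7=37; pred: 11+3-2=12
Step 3: prey: 37+11-8=40; pred: 12+4-2=14
Step 4: prey: 40+12-11=41; pred: 14+5-2=17
Step 5: prey: 41+12-13=40; pred: 17+6-3=20
Step 6: prey: 40+12-16=36; pred: 20+8-4=24
Step 7: prey: 36+10-17=29; pred: 24+8-4=28
Step 8: prey: 29+8-16=21; pred: 28+8-5=31
Max prey = 41 at step 4

Answer: 41 4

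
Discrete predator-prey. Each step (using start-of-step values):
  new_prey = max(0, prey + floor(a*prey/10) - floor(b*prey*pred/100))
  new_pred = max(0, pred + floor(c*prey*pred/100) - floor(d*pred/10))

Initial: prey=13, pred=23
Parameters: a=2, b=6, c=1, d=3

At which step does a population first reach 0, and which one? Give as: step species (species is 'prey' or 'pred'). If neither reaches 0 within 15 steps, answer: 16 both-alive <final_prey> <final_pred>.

Step 1: prey: 13+2-17=0; pred: 23+2-6=19
First extinction: prey at step 1

Answer: 1 prey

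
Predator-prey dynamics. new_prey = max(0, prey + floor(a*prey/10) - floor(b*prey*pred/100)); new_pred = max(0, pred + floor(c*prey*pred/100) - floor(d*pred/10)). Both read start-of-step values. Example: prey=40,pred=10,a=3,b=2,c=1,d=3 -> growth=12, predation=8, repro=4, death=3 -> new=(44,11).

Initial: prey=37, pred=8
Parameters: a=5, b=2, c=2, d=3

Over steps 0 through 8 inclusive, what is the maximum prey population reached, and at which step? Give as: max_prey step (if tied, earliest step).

Answer: 72 3

Derivation:
Step 1: prey: 37+18-5=50; pred: 8+5-2=11
Step 2: prey: 50+25-11=64; pred: 11+11-3=19
Step 3: prey: 64+32-24=72; pred: 19+24-5=38
Step 4: prey: 72+36-54=54; pred: 38+54-11=81
Step 5: prey: 54+27-87=0; pred: 81+87-24=144
Step 6: prey: 0+0-0=0; pred: 144+0-43=101
Step 7: prey: 0+0-0=0; pred: 101+0-30=71
Step 8: prey: 0+0-0=0; pred: 71+0-21=50
Max prey = 72 at step 3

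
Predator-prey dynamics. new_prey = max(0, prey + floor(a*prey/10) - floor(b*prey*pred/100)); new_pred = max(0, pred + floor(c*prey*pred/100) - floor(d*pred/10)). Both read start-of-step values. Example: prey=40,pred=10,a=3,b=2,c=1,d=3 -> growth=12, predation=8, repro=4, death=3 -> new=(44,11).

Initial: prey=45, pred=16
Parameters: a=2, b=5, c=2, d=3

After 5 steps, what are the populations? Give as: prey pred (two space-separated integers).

Answer: 0 10

Derivation:
Step 1: prey: 45+9-36=18; pred: 16+14-4=26
Step 2: prey: 18+3-23=0; pred: 26+9-7=28
Step 3: prey: 0+0-0=0; pred: 28+0-8=20
Step 4: prey: 0+0-0=0; pred: 20+0-6=14
Step 5: prey: 0+0-0=0; pred: 14+0-4=10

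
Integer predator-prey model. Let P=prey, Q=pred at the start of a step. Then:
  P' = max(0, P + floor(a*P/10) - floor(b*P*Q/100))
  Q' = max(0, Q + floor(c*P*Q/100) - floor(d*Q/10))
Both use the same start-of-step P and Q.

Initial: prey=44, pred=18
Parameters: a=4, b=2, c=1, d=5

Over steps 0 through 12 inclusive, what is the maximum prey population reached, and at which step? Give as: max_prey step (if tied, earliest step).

Step 1: prey: 44+17-15=46; pred: 18+7-9=16
Step 2: prey: 46+18-14=50; pred: 16+7-8=15
Step 3: prey: 50+20-15=55; pred: 15+7-7=15
Step 4: prey: 55+22-16=61; pred: 15+8-7=16
Step 5: prey: 61+24-19=66; pred: 16+9-8=17
Step 6: prey: 66+26-22=70; pred: 17+11-8=20
Step 7: prey: 70+28-28=70; pred: 20+14-10=24
Step 8: prey: 70+28-33=65; pred: 24+16-12=28
Step 9: prey: 65+26-36=55; pred: 28+18-14=32
Step 10: prey: 55+22-35=42; pred: 32+17-16=33
Step 11: prey: 42+16-27=31; pred: 33+13-16=30
Step 12: prey: 31+12-18=25; pred: 30+9-15=24
Max prey = 70 at step 6

Answer: 70 6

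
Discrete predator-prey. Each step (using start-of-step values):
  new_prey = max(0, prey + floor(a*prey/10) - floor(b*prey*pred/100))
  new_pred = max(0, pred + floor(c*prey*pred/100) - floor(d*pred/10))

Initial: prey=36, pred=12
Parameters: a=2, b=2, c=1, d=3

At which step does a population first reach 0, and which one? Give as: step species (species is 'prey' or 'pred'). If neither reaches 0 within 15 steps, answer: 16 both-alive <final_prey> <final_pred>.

Step 1: prey: 36+7-8=35; pred: 12+4-3=13
Step 2: prey: 35+7-9=33; pred: 13+4-3=14
Step 3: prey: 33+6-9=30; pred: 14+4-4=14
Step 4: prey: 30+6-8=28; pred: 14+4-4=14
Step 5: prey: 28+5-7=26; pred: 14+3-4=13
Step 6: prey: 26+5-6=25; pred: 13+3-3=13
Step 7: prey: 25+5-6=24; pred: 13+3-3=13
Step 8: prey: 24+4-6=22; pred: 13+3-3=13
Step 9: prey: 22+4-5=21; pred: 13+2-3=12
Step 10: prey: 21+4-5=20; pred: 12+2-3=11
Step 11: prey: 20+4-4=20; pred: 11+2-3=10
Step 12: prey: 20+4-4=20; pred: 10+2-3=9
Step 13: prey: 20+4-3=21; pred: 9+1-2=8
Step 14: prey: 21+4-3=22; pred: 8+1-2=7
Step 15: prey: 22+4-3=23; pred: 7+1-2=6
No extinction within 15 steps

Answer: 16 both-alive 23 6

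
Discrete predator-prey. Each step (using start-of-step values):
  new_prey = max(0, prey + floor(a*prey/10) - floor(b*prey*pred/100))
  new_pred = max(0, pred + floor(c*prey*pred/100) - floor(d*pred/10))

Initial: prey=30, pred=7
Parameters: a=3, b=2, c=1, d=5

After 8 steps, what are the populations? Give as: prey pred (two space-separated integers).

Answer: 114 12

Derivation:
Step 1: prey: 30+9-4=35; pred: 7+2-3=6
Step 2: prey: 35+10-4=41; pred: 6+2-3=5
Step 3: prey: 41+12-4=49; pred: 5+2-2=5
Step 4: prey: 49+14-4=59; pred: 5+2-2=5
Step 5: prey: 59+17-5=71; pred: 5+2-2=5
Step 6: prey: 71+21-7=85; pred: 5+3-2=6
Step 7: prey: 85+25-10=100; pred: 6+5-3=8
Step 8: prey: 100+30-16=114; pred: 8+8-4=12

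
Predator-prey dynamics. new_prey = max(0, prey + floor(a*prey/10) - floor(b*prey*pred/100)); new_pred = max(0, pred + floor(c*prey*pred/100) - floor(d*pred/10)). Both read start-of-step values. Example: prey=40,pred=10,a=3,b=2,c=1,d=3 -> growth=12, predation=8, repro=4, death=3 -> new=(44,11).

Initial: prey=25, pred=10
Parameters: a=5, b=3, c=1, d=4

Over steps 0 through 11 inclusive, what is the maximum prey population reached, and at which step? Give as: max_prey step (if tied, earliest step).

Step 1: prey: 25+12-7=30; pred: 10+2-4=8
Step 2: prey: 30+15-7=38; pred: 8+2-3=7
Step 3: prey: 38+19-7=50; pred: 7+2-2=7
Step 4: prey: 50+25-10=65; pred: 7+3-2=8
Step 5: prey: 65+32-15=82; pred: 8+5-3=10
Step 6: prey: 82+41-24=99; pred: 10+8-4=14
Step 7: prey: 99+49-41=107; pred: 14+13-5=22
Step 8: prey: 107+53-70=90; pred: 22+23-8=37
Step 9: prey: 90+45-99=36; pred: 37+33-14=56
Step 10: prey: 36+18-60=0; pred: 56+20-22=54
Step 11: prey: 0+0-0=0; pred: 54+0-21=33
Max prey = 107 at step 7

Answer: 107 7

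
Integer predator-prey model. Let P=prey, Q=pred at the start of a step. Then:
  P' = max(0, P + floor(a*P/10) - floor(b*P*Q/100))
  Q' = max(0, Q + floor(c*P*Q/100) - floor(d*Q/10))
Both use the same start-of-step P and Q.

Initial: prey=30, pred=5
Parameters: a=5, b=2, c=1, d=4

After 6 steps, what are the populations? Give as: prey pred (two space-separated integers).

Answer: 205 29

Derivation:
Step 1: prey: 30+15-3=42; pred: 5+1-2=4
Step 2: prey: 42+21-3=60; pred: 4+1-1=4
Step 3: prey: 60+30-4=86; pred: 4+2-1=5
Step 4: prey: 86+43-8=121; pred: 5+4-2=7
Step 5: prey: 121+60-16=165; pred: 7+8-2=13
Step 6: prey: 165+82-42=205; pred: 13+21-5=29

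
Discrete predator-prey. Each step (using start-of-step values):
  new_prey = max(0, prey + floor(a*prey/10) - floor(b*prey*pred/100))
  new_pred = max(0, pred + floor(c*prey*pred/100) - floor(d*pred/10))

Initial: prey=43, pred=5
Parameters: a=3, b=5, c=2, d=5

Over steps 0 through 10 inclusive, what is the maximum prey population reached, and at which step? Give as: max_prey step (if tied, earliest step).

Answer: 45 1

Derivation:
Step 1: prey: 43+12-10=45; pred: 5+4-2=7
Step 2: prey: 45+13-15=43; pred: 7+6-3=10
Step 3: prey: 43+12-21=34; pred: 10+8-5=13
Step 4: prey: 34+10-22=22; pred: 13+8-6=15
Step 5: prey: 22+6-16=12; pred: 15+6-7=14
Step 6: prey: 12+3-8=7; pred: 14+3-7=10
Step 7: prey: 7+2-3=6; pred: 10+1-5=6
Step 8: prey: 6+1-1=6; pred: 6+0-3=3
Step 9: prey: 6+1-0=7; pred: 3+0-1=2
Step 10: prey: 7+2-0=9; pred: 2+0-1=1
Max prey = 45 at step 1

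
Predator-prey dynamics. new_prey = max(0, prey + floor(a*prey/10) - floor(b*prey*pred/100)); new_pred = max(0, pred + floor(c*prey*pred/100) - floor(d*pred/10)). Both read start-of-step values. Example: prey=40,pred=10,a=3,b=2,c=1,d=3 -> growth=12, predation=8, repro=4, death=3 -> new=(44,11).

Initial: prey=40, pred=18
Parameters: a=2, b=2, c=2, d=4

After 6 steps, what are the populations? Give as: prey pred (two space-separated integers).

Answer: 3 15

Derivation:
Step 1: prey: 40+8-14=34; pred: 18+14-7=25
Step 2: prey: 34+6-17=23; pred: 25+17-10=32
Step 3: prey: 23+4-14=13; pred: 32+14-12=34
Step 4: prey: 13+2-8=7; pred: 34+8-13=29
Step 5: prey: 7+1-4=4; pred: 29+4-11=22
Step 6: prey: 4+0-1=3; pred: 22+1-8=15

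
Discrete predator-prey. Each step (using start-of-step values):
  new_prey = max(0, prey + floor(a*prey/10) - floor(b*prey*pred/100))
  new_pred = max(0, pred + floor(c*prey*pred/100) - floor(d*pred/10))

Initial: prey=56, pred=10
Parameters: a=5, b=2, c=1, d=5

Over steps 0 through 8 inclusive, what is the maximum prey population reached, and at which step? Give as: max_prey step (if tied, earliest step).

Step 1: prey: 56+28-11=73; pred: 10+5-5=10
Step 2: prey: 73+36-14=95; pred: 10+7-5=12
Step 3: prey: 95+47-22=120; pred: 12+11-6=17
Step 4: prey: 120+60-40=140; pred: 17+20-8=29
Step 5: prey: 140+70-81=129; pred: 29+40-14=55
Step 6: prey: 129+64-141=52; pred: 55+70-27=98
Step 7: prey: 52+26-101=0; pred: 98+50-49=99
Step 8: prey: 0+0-0=0; pred: 99+0-49=50
Max prey = 140 at step 4

Answer: 140 4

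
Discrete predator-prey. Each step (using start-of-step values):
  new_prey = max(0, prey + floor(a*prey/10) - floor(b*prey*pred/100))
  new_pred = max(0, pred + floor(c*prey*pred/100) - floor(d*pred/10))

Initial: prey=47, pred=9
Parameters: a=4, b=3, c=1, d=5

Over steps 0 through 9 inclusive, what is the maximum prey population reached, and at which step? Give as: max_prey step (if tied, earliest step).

Step 1: prey: 47+18-12=53; pred: 9+4-4=9
Step 2: prey: 53+21-14=60; pred: 9+4-4=9
Step 3: prey: 60+24-16=68; pred: 9+5-4=10
Step 4: prey: 68+27-20=75; pred: 10+6-5=11
Step 5: prey: 75+30-24=81; pred: 11+8-5=14
Step 6: prey: 81+32-34=79; pred: 14+11-7=18
Step 7: prey: 79+31-42=68; pred: 18+14-9=23
Step 8: prey: 68+27-46=49; pred: 23+15-11=27
Step 9: prey: 49+19-39=29; pred: 27+13-13=27
Max prey = 81 at step 5

Answer: 81 5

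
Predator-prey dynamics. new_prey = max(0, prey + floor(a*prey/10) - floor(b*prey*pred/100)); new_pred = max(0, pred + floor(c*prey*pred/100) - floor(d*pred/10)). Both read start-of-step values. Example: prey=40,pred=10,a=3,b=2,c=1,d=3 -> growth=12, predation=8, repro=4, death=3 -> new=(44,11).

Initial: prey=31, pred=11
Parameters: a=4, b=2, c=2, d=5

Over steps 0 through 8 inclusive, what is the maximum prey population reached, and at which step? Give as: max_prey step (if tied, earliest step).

Answer: 49 4

Derivation:
Step 1: prey: 31+12-6=37; pred: 11+6-5=12
Step 2: prey: 37+14-8=43; pred: 12+8-6=14
Step 3: prey: 43+17-12=48; pred: 14+12-7=19
Step 4: prey: 48+19-18=49; pred: 19+18-9=28
Step 5: prey: 49+19-27=41; pred: 28+27-14=41
Step 6: prey: 41+16-33=24; pred: 41+33-20=54
Step 7: prey: 24+9-25=8; pred: 54+25-27=52
Step 8: prey: 8+3-8=3; pred: 52+8-26=34
Max prey = 49 at step 4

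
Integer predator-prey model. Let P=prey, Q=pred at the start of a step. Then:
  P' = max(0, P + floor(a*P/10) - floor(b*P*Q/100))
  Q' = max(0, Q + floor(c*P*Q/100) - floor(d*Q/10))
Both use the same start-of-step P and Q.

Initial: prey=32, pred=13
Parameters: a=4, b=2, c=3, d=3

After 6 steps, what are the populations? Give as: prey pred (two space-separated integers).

Step 1: prey: 32+12-8=36; pred: 13+12-3=22
Step 2: prey: 36+14-15=35; pred: 22+23-6=39
Step 3: prey: 35+14-27=22; pred: 39+40-11=68
Step 4: prey: 22+8-29=1; pred: 68+44-20=92
Step 5: prey: 1+0-1=0; pred: 92+2-27=67
Step 6: prey: 0+0-0=0; pred: 67+0-20=47

Answer: 0 47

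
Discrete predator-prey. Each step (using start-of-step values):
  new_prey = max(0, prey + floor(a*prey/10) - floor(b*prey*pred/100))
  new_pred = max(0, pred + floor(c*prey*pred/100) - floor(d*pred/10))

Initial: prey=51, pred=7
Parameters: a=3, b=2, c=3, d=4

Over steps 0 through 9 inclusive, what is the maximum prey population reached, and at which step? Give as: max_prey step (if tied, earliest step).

Step 1: prey: 51+15-7=59; pred: 7+10-2=15
Step 2: prey: 59+17-17=59; pred: 15+26-6=35
Step 3: prey: 59+17-41=35; pred: 35+61-14=82
Step 4: prey: 35+10-57=0; pred: 82+86-32=136
Step 5: prey: 0+0-0=0; pred: 136+0-54=82
Step 6: prey: 0+0-0=0; pred: 82+0-32=50
Step 7: prey: 0+0-0=0; pred: 50+0-20=30
Step 8: prey: 0+0-0=0; pred: 30+0-12=18
Step 9: prey: 0+0-0=0; pred: 18+0-7=11
Max prey = 59 at step 1

Answer: 59 1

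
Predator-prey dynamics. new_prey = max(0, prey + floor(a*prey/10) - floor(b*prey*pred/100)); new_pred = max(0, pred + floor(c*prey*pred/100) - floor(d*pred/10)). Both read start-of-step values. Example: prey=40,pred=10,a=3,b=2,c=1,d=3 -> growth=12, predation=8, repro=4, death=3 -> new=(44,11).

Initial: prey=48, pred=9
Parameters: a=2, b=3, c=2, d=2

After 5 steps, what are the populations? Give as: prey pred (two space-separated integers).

Answer: 0 34

Derivation:
Step 1: prey: 48+9-12=45; pred: 9+8-1=16
Step 2: prey: 45+9-21=33; pred: 16+14-3=27
Step 3: prey: 33+6-26=13; pred: 27+17-5=39
Step 4: prey: 13+2-15=0; pred: 39+10-7=42
Step 5: prey: 0+0-0=0; pred: 42+0-8=34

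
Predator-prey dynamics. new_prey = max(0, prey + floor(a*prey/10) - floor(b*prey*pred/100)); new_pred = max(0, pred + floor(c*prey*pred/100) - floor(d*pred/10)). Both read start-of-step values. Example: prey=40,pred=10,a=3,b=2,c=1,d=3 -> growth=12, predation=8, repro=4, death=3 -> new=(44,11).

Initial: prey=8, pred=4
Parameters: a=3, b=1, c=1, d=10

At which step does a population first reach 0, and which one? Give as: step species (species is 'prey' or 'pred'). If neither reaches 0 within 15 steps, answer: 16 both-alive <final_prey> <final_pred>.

Step 1: prey: 8+2-0=10; pred: 4+0-4=0
First extinction: pred at step 1

Answer: 1 pred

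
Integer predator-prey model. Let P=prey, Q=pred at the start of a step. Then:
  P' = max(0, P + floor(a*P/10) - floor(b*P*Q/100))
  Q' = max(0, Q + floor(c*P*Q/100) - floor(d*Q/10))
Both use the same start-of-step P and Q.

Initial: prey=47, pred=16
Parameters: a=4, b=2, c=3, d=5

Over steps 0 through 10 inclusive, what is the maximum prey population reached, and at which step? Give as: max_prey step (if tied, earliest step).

Answer: 50 1

Derivation:
Step 1: prey: 47+18-15=50; pred: 16+22-8=30
Step 2: prey: 50+20-30=40; pred: 30+45-15=60
Step 3: prey: 40+16-48=8; pred: 60+72-30=102
Step 4: prey: 8+3-16=0; pred: 102+24-51=75
Step 5: prey: 0+0-0=0; pred: 75+0-37=38
Step 6: prey: 0+0-0=0; pred: 38+0-19=19
Step 7: prey: 0+0-0=0; pred: 19+0-9=10
Step 8: prey: 0+0-0=0; pred: 10+0-5=5
Step 9: prey: 0+0-0=0; pred: 5+0-2=3
Step 10: prey: 0+0-0=0; pred: 3+0-1=2
Max prey = 50 at step 1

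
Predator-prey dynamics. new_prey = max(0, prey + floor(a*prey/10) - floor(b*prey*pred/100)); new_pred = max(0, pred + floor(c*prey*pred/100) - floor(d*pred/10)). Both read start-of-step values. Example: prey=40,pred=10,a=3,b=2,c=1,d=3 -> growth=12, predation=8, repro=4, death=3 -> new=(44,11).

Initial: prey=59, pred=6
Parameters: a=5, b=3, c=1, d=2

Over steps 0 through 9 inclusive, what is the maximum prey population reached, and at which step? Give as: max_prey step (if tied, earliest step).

Answer: 110 3

Derivation:
Step 1: prey: 59+29-10=78; pred: 6+3-1=8
Step 2: prey: 78+39-18=99; pred: 8+6-1=13
Step 3: prey: 99+49-38=110; pred: 13+12-2=23
Step 4: prey: 110+55-75=90; pred: 23+25-4=44
Step 5: prey: 90+45-118=17; pred: 44+39-8=75
Step 6: prey: 17+8-38=0; pred: 75+12-15=72
Step 7: prey: 0+0-0=0; pred: 72+0-14=58
Step 8: prey: 0+0-0=0; pred: 58+0-11=47
Step 9: prey: 0+0-0=0; pred: 47+0-9=38
Max prey = 110 at step 3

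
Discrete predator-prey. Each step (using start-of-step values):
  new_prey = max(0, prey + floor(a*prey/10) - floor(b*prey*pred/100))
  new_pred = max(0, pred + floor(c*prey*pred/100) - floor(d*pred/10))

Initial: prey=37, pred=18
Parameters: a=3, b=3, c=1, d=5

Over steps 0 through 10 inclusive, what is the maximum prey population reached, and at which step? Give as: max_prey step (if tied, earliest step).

Answer: 82 10

Derivation:
Step 1: prey: 37+11-19=29; pred: 18+6-9=15
Step 2: prey: 29+8-13=24; pred: 15+4-7=12
Step 3: prey: 24+7-8=23; pred: 12+2-6=8
Step 4: prey: 23+6-5=24; pred: 8+1-4=5
Step 5: prey: 24+7-3=28; pred: 5+1-2=4
Step 6: prey: 28+8-3=33; pred: 4+1-2=3
Step 7: prey: 33+9-2=40; pred: 3+0-1=2
Step 8: prey: 40+12-2=50; pred: 2+0-1=1
Step 9: prey: 50+15-1=64; pred: 1+0-0=1
Step 10: prey: 64+19-1=82; pred: 1+0-0=1
Max prey = 82 at step 10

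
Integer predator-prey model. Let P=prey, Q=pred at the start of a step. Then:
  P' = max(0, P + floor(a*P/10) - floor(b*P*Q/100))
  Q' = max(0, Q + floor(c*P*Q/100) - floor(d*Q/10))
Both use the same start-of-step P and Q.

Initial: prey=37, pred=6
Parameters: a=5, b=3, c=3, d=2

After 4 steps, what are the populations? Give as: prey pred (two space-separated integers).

Answer: 0 129

Derivation:
Step 1: prey: 37+18-6=49; pred: 6+6-1=11
Step 2: prey: 49+24-16=57; pred: 11+16-2=25
Step 3: prey: 57+28-42=43; pred: 25+42-5=62
Step 4: prey: 43+21-79=0; pred: 62+79-12=129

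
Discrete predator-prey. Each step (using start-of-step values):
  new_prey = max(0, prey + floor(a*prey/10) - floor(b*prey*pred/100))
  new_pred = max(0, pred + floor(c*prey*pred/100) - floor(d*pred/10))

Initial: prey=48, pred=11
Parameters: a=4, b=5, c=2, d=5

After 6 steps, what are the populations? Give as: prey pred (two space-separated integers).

Answer: 2 4

Derivation:
Step 1: prey: 48+19-26=41; pred: 11+10-5=16
Step 2: prey: 41+16-32=25; pred: 16+13-8=21
Step 3: prey: 25+10-26=9; pred: 21+10-10=21
Step 4: prey: 9+3-9=3; pred: 21+3-10=14
Step 5: prey: 3+1-2=2; pred: 14+0-7=7
Step 6: prey: 2+0-0=2; pred: 7+0-3=4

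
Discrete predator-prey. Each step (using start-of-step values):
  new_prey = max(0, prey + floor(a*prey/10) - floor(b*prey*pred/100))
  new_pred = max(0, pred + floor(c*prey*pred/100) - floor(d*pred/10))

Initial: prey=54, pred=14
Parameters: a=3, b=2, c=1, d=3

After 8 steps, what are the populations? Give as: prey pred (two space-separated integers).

Step 1: prey: 54+16-15=55; pred: 14+7-4=17
Step 2: prey: 55+16-18=53; pred: 17+9-5=21
Step 3: prey: 53+15-22=46; pred: 21+11-6=26
Step 4: prey: 46+13-23=36; pred: 26+11-7=30
Step 5: prey: 36+10-21=25; pred: 30+10-9=31
Step 6: prey: 25+7-15=17; pred: 31+7-9=29
Step 7: prey: 17+5-9=13; pred: 29+4-8=25
Step 8: prey: 13+3-6=10; pred: 25+3-7=21

Answer: 10 21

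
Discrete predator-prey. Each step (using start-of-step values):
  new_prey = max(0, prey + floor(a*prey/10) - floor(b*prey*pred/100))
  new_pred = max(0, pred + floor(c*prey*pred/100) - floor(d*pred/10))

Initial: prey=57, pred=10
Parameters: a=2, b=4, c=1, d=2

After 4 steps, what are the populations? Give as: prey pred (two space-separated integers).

Answer: 9 18

Derivation:
Step 1: prey: 57+11-22=46; pred: 10+5-2=13
Step 2: prey: 46+9-23=32; pred: 13+5-2=16
Step 3: prey: 32+6-20=18; pred: 16+5-3=18
Step 4: prey: 18+3-12=9; pred: 18+3-3=18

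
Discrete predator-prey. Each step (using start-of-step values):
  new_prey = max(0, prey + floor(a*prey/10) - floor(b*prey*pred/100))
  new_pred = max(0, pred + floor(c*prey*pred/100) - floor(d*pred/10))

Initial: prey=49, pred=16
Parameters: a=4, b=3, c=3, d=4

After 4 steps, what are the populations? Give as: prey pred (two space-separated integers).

Step 1: prey: 49+19-23=45; pred: 16+23-6=33
Step 2: prey: 45+18-44=19; pred: 33+44-13=64
Step 3: prey: 19+7-36=0; pred: 64+36-25=75
Step 4: prey: 0+0-0=0; pred: 75+0-30=45

Answer: 0 45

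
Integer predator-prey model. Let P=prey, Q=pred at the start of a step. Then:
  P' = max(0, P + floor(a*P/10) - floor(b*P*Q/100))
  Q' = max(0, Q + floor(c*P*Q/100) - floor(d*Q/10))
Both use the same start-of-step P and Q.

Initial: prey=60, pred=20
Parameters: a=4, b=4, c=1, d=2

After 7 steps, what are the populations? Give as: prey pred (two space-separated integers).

Step 1: prey: 60+24-48=36; pred: 20+12-4=28
Step 2: prey: 36+14-40=10; pred: 28+10-5=33
Step 3: prey: 10+4-13=1; pred: 33+3-6=30
Step 4: prey: 1+0-1=0; pred: 30+0-6=24
Step 5: prey: 0+0-0=0; pred: 24+0-4=20
Step 6: prey: 0+0-0=0; pred: 20+0-4=16
Step 7: prey: 0+0-0=0; pred: 16+0-3=13

Answer: 0 13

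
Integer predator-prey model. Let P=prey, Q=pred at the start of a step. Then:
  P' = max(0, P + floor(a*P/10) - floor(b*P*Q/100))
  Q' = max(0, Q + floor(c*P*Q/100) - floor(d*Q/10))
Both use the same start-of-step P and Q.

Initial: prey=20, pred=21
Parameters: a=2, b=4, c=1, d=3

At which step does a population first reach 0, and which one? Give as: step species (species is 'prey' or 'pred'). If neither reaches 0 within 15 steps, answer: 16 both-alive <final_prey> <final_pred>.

Step 1: prey: 20+4-16=8; pred: 21+4-6=19
Step 2: prey: 8+1-6=3; pred: 19+1-5=15
Step 3: prey: 3+0-1=2; pred: 15+0-4=11
Step 4: prey: 2+0-0=2; pred: 11+0-3=8
Step 5: prey: 2+0-0=2; pred: 8+0-2=6
Step 6: prey: 2+0-0=2; pred: 6+0-1=5
Step 7: prey: 2+0-0=2; pred: 5+0-1=4
Step 8: prey: 2+0-0=2; pred: 4+0-1=3
Step 9: prey: 2+0-0=2; pred: 3+0-0=3
Steps 10-15: state stable at prey=2, pred=3 (no change)
No extinction within 15 steps

Answer: 16 both-alive 2 3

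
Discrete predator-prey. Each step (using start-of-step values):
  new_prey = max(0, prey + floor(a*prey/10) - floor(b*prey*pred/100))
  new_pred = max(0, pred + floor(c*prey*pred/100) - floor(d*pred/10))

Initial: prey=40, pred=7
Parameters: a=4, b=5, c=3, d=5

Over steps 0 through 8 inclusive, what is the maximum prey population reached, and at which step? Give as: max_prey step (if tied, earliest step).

Answer: 42 1

Derivation:
Step 1: prey: 40+16-14=42; pred: 7+8-3=12
Step 2: prey: 42+16-25=33; pred: 12+15-6=21
Step 3: prey: 33+13-34=12; pred: 21+20-10=31
Step 4: prey: 12+4-18=0; pred: 31+11-15=27
Step 5: prey: 0+0-0=0; pred: 27+0-13=14
Step 6: prey: 0+0-0=0; pred: 14+0-7=7
Step 7: prey: 0+0-0=0; pred: 7+0-3=4
Step 8: prey: 0+0-0=0; pred: 4+0-2=2
Max prey = 42 at step 1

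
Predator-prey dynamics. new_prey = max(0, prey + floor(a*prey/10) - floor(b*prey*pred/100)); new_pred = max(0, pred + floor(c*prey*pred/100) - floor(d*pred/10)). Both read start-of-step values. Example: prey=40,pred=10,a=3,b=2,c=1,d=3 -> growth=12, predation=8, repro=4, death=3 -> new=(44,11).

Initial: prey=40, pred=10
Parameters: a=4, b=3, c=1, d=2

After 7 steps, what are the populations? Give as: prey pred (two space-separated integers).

Step 1: prey: 40+16-12=44; pred: 10+4-2=12
Step 2: prey: 44+17-15=46; pred: 12+5-2=15
Step 3: prey: 46+18-20=44; pred: 15+6-3=18
Step 4: prey: 44+17-23=38; pred: 18+7-3=22
Step 5: prey: 38+15-25=28; pred: 22+8-4=26
Step 6: prey: 28+11-21=18; pred: 26+7-5=28
Step 7: prey: 18+7-15=10; pred: 28+5-5=28

Answer: 10 28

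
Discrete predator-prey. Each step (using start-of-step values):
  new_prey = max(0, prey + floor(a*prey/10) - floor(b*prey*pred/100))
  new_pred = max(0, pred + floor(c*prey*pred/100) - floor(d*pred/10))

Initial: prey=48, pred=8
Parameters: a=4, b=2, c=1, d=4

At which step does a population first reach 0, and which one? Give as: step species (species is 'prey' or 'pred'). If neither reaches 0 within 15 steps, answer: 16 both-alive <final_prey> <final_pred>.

Answer: 8 prey

Derivation:
Step 1: prey: 48+19-7=60; pred: 8+3-3=8
Step 2: prey: 60+24-9=75; pred: 8+4-3=9
Step 3: prey: 75+30-13=92; pred: 9+6-3=12
Step 4: prey: 92+36-22=106; pred: 12+11-4=19
Step 5: prey: 106+42-40=108; pred: 19+20-7=32
Step 6: prey: 108+43-69=82; pred: 32+34-12=54
Step 7: prey: 82+32-88=26; pred: 54+44-21=77
Step 8: prey: 26+10-40=0; pred: 77+20-30=67
First extinction: prey at step 8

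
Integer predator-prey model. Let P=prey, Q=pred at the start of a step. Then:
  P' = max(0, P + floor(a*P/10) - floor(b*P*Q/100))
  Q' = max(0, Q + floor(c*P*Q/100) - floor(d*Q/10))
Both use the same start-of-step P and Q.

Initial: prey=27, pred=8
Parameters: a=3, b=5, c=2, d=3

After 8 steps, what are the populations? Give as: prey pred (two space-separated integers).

Step 1: prey: 27+8-10=25; pred: 8+4-2=10
Step 2: prey: 25+7-12=20; pred: 10+5-3=12
Step 3: prey: 20+6-12=14; pred: 12+4-3=13
Step 4: prey: 14+4-9=9; pred: 13+3-3=13
Step 5: prey: 9+2-5=6; pred: 13+2-3=12
Step 6: prey: 6+1-3=4; pred: 12+1-3=10
Step 7: prey: 4+1-2=3; pred: 10+0-3=7
Step 8: prey: 3+0-1=2; pred: 7+0-2=5

Answer: 2 5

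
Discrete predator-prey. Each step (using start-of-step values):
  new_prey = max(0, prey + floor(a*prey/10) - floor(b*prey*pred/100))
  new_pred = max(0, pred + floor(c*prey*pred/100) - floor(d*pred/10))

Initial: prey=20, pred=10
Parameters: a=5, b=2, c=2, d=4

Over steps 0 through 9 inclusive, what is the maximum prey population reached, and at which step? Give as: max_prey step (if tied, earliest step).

Answer: 59 5

Derivation:
Step 1: prey: 20+10-4=26; pred: 10+4-4=10
Step 2: prey: 26+13-5=34; pred: 10+5-4=11
Step 3: prey: 34+17-7=44; pred: 11+7-4=14
Step 4: prey: 44+22-12=54; pred: 14+12-5=21
Step 5: prey: 54+27-22=59; pred: 21+22-8=35
Step 6: prey: 59+29-41=47; pred: 35+41-14=62
Step 7: prey: 47+23-58=12; pred: 62+58-24=96
Step 8: prey: 12+6-23=0; pred: 96+23-38=81
Step 9: prey: 0+0-0=0; pred: 81+0-32=49
Max prey = 59 at step 5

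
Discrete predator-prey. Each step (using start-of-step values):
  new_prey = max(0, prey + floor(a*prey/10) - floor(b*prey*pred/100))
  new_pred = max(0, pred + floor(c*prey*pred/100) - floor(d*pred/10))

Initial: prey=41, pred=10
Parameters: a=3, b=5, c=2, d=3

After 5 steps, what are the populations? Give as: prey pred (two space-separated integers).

Step 1: prey: 41+12-20=33; pred: 10+8-3=15
Step 2: prey: 33+9-24=18; pred: 15+9-4=20
Step 3: prey: 18+5-18=5; pred: 20+7-6=21
Step 4: prey: 5+1-5=1; pred: 21+2-6=17
Step 5: prey: 1+0-0=1; pred: 17+0-5=12

Answer: 1 12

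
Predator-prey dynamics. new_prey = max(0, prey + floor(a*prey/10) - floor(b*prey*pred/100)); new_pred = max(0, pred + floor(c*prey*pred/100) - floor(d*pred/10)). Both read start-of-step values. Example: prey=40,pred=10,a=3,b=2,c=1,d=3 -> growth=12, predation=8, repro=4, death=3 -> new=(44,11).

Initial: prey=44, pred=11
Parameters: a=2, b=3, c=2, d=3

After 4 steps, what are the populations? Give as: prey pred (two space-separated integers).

Answer: 4 28

Derivation:
Step 1: prey: 44+8-14=38; pred: 11+9-3=17
Step 2: prey: 38+7-19=26; pred: 17+12-5=24
Step 3: prey: 26+5-18=13; pred: 24+12-7=29
Step 4: prey: 13+2-11=4; pred: 29+7-8=28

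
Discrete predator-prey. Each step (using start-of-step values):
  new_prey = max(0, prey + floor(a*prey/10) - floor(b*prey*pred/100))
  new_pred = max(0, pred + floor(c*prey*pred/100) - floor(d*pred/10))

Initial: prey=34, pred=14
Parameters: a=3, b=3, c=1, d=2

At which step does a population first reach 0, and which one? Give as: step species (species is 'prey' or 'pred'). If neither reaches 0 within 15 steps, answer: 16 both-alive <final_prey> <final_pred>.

Answer: 16 both-alive 14 4

Derivation:
Step 1: prey: 34+10-14=30; pred: 14+4-2=16
Step 2: prey: 30+9-14=25; pred: 16+4-3=17
Step 3: prey: 25+7-12=20; pred: 17+4-3=18
Step 4: prey: 20+6-10=16; pred: 18+3-3=18
Step 5: prey: 16+4-8=12; pred: 18+2-3=17
Step 6: prey: 12+3-6=9; pred: 17+2-3=16
Step 7: prey: 9+2-4=7; pred: 16+1-3=14
Step 8: prey: 7+2-2=7; pred: 14+0-2=12
Step 9: prey: 7+2-2=7; pred: 12+0-2=10
Step 10: prey: 7+2-2=7; pred: 10+0-2=8
Step 11: prey: 7+2-1=8; pred: 8+0-1=7
Step 12: prey: 8+2-1=9; pred: 7+0-1=6
Step 13: prey: 9+2-1=10; pred: 6+0-1=5
Step 14: prey: 10+3-1=12; pred: 5+0-1=4
Step 15: prey: 12+3-1=14; pred: 4+0-0=4
No extinction within 15 steps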